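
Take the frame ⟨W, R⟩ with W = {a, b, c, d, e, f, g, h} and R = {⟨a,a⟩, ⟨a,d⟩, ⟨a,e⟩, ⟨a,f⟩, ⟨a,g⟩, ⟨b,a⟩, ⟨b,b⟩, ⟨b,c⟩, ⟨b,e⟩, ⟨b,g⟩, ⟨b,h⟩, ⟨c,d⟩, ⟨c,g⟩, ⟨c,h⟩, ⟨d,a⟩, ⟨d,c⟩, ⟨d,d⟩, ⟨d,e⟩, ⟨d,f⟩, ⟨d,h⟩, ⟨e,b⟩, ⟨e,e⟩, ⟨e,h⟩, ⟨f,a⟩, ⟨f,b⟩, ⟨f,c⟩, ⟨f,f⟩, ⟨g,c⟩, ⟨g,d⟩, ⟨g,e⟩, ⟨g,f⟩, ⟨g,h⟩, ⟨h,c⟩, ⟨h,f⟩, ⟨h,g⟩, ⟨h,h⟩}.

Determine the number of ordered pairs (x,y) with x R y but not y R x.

Enumerating: (a,e), (a,g), (b,a), (b,c), (b,g), (b,h), (d,e), (d,f), (d,h), (e,h), (f,b), (f,c), (g,d), (g,e), (g,f), (h,f).

16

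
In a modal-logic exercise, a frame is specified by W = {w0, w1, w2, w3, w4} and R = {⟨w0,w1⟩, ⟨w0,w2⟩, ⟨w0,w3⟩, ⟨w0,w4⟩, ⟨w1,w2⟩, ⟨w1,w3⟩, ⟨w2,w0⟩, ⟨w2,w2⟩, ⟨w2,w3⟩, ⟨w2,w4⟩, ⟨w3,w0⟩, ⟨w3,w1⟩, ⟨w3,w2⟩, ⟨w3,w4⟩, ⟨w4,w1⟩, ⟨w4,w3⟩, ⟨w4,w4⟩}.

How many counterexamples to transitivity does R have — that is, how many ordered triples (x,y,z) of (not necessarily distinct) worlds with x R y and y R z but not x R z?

Enumerating: (w0,w2,w0), (w0,w3,w0), (w1,w2,w0), (w1,w2,w4), (w1,w3,w0), (w1,w3,w1), (w1,w3,w4), (w2,w0,w1), (w2,w3,w1), (w2,w4,w1), (w3,w0,w3), (w3,w1,w3), (w3,w2,w3), (w3,w4,w3), (w4,w1,w2), (w4,w3,w0), (w4,w3,w2).

17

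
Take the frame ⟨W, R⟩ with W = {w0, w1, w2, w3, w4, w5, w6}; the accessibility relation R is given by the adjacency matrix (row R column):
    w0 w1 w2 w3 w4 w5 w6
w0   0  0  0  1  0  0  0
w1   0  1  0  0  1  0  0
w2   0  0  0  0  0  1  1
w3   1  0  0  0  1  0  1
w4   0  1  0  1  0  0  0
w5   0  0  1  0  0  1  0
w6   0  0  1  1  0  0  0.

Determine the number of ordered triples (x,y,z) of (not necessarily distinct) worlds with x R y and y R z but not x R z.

Enumerating: (w0,w3,w0), (w0,w3,w4), (w0,w3,w6), (w1,w4,w3), (w2,w5,w2), (w2,w6,w2), (w2,w6,w3), (w3,w0,w3), (w3,w4,w1), (w3,w4,w3), (w3,w6,w2), (w3,w6,w3), … and 10 more.
Total: 22.

22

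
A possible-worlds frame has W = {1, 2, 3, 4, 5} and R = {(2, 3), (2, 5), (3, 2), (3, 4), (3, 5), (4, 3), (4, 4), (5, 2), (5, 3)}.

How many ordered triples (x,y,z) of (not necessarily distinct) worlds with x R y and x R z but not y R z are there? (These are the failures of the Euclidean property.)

Enumerating: (2,3,3), (2,5,5), (3,2,2), (3,2,4), (3,4,2), (3,4,5), (3,5,4), (3,5,5), (4,3,3), (5,2,2), (5,3,3).

11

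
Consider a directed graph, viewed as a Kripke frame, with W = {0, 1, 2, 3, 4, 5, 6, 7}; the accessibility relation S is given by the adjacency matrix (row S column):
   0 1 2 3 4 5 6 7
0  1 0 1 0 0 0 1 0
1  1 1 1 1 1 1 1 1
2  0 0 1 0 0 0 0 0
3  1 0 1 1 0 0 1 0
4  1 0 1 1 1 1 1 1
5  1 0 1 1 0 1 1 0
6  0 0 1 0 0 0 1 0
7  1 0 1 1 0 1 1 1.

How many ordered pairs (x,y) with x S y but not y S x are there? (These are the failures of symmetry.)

Enumerating: (0,2), (0,6), (1,0), (1,2), (1,3), (1,4), (1,5), (1,6), (1,7), (3,0), (3,2), (3,6), … and 16 more.
Total: 28.

28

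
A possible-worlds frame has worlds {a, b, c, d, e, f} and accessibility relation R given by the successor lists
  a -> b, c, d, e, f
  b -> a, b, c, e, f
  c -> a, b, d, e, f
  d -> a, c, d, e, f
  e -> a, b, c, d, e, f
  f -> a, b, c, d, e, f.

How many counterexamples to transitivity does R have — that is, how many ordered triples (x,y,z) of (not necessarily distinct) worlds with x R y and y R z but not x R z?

18

Enumerating: (a,b,a), (a,c,a), (a,d,a), (a,e,a), (a,f,a), (b,a,d), (b,c,d), (b,e,d), (b,f,d), (c,a,c), (c,b,c), (c,d,c), (c,e,c), (c,f,c), (d,a,b), (d,c,b), (d,e,b), (d,f,b).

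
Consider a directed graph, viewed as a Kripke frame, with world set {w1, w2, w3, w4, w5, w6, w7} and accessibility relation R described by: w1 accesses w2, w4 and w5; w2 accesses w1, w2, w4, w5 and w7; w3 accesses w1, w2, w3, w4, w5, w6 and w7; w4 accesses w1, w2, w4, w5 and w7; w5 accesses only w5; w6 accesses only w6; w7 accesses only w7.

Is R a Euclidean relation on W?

No

Euclidean: no — w1 R w5 and w1 R w2, but not w5 R w2.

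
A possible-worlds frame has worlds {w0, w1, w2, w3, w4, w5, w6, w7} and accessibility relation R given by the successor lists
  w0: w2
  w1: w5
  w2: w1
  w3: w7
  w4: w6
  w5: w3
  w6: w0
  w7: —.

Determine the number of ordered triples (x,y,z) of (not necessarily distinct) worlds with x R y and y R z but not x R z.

Enumerating: (w0,w2,w1), (w1,w5,w3), (w2,w1,w5), (w4,w6,w0), (w5,w3,w7), (w6,w0,w2).

6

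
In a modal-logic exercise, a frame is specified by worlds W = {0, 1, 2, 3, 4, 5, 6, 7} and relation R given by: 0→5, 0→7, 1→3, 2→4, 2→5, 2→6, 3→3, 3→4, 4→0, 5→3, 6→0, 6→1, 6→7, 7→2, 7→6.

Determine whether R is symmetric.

Symmetric: no — 0 R 5 but not 5 R 0.

No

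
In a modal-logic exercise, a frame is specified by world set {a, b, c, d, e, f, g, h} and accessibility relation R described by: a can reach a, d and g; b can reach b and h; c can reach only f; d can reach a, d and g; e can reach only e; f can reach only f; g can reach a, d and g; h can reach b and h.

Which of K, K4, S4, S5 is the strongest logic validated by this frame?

Transitive (axiom 4): yes — every two-step R-path is closed by a direct edge.
Reflexive (axiom T): no — c is not related to itself.
Euclidean (axiom 5): yes — any two successors of a common world are R-related.
So F validates K, K4; S4 would additionally require R to be reflexive. The strongest is K4.

K4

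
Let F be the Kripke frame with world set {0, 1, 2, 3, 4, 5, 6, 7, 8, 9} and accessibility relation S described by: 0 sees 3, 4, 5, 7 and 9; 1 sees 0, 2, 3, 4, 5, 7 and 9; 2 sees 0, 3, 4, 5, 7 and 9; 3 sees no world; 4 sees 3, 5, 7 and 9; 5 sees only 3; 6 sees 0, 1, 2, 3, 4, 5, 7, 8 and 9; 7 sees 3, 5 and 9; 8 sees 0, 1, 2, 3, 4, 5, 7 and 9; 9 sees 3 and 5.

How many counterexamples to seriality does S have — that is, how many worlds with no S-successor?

1

Enumerating: 3.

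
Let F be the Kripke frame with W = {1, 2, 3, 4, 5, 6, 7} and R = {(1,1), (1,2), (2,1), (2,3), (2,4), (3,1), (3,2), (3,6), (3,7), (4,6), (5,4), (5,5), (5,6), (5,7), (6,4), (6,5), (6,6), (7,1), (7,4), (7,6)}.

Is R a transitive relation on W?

Transitive: no — 1 R 2 and 2 R 3, but not 1 R 3.

No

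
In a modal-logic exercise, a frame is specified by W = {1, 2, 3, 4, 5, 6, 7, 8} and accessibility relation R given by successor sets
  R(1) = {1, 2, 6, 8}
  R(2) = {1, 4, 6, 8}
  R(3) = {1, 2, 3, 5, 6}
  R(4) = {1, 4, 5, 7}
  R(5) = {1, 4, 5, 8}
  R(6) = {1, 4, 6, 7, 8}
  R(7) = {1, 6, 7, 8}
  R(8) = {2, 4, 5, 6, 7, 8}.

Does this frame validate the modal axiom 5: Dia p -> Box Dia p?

The schema 5 characterises exactly the Euclidean frames.
Euclidean: no — 1 R 6 and 1 R 2, but not 6 R 2.

No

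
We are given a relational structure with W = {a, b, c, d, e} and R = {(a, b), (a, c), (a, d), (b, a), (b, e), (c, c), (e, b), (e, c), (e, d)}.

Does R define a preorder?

No

Reflexive: no — a is not related to itself.
Transitive: no — a R b and b R e, but not a R e.
So R is not a preorder.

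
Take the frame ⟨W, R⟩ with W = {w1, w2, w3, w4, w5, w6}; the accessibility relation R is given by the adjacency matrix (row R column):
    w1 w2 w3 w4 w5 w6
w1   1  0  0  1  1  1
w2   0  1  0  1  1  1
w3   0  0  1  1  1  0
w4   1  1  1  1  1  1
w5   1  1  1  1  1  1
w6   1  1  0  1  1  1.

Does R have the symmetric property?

Yes

Symmetric: yes — every pair in R has its reverse in R.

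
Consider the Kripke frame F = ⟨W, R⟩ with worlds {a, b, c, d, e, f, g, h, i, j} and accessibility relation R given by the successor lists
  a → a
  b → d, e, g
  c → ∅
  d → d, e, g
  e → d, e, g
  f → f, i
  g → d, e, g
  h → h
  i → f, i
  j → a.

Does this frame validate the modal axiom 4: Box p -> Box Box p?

Axiom 4 corresponds to the accessibility relation being transitive.
Transitive: yes — every two-step R-path is closed by a direct edge.

Yes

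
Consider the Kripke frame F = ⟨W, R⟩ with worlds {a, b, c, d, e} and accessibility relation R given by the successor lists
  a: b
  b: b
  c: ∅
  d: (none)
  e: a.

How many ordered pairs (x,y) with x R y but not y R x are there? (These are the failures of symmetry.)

2

Enumerating: (a,b), (e,a).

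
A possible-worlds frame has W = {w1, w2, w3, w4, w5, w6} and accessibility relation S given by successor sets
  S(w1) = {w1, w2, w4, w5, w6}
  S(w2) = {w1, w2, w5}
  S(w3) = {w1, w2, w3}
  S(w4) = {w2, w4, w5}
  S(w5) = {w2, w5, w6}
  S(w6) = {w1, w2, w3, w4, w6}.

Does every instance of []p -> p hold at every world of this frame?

By correspondence theory, T is valid on a frame iff S is reflexive.
Reflexive: yes — every world is S-related to itself.

Yes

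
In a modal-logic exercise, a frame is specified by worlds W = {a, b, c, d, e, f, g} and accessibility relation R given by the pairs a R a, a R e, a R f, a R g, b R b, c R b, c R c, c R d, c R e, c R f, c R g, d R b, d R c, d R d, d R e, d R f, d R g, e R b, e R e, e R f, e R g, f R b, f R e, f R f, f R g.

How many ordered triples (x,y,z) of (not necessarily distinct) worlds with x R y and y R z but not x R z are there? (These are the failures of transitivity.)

Enumerating: (a,e,b), (a,f,b).

2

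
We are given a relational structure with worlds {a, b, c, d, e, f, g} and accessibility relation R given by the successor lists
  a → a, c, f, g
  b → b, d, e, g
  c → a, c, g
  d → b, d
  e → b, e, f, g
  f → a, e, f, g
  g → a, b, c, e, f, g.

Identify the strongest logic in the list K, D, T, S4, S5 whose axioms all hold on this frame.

T

Serial (axiom D): yes — every world has a successor (e.g. a R a).
Reflexive (axiom T): yes — every world is R-related to itself.
Transitive (axiom 4): no — a R f and f R e, but not a R e.
Euclidean (axiom 5): no — a R c and a R f, but not c R f.
So F validates K, D, T; S4 would additionally require R to be transitive. The strongest is T.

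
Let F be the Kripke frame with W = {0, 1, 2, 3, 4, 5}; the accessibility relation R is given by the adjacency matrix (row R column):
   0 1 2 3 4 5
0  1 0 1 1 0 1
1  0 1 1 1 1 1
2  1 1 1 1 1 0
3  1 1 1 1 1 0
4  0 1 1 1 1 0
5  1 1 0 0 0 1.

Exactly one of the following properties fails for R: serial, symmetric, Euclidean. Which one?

Serial: yes — every world has a successor (e.g. 0 R 0).
Symmetric: yes — every pair in R has its reverse in R.
Euclidean: no — 0 R 2 and 0 R 5, but not 2 R 5.
Only Euclidean fails.

Euclidean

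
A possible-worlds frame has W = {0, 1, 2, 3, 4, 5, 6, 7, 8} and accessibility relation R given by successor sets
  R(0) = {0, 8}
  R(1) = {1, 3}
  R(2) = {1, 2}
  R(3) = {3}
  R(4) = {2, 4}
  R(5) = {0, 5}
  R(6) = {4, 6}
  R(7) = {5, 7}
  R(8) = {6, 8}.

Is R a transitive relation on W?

Transitive: no — 0 R 8 and 8 R 6, but not 0 R 6.

No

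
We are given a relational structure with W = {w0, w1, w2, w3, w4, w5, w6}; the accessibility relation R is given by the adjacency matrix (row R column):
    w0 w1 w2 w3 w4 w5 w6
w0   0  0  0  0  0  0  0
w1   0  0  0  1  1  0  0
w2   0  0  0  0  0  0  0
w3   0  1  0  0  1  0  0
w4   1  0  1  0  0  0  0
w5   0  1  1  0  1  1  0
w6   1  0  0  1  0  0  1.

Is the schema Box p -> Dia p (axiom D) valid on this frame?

No

Axiom D corresponds to the accessibility relation being serial.
Serial: no — w0 has no R-successor.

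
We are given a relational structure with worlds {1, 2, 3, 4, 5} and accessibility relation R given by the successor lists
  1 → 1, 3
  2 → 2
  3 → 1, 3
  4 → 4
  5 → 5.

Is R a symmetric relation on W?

Yes

Symmetric: yes — every pair in R has its reverse in R.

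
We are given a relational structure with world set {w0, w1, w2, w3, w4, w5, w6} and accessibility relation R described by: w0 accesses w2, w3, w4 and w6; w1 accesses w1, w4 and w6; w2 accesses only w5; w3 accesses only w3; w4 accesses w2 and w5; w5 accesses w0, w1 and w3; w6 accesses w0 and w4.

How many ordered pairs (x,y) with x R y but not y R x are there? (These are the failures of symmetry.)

12

Enumerating: (w0,w2), (w0,w3), (w0,w4), (w1,w4), (w1,w6), (w2,w5), (w4,w2), (w4,w5), (w5,w0), (w5,w1), (w5,w3), (w6,w4).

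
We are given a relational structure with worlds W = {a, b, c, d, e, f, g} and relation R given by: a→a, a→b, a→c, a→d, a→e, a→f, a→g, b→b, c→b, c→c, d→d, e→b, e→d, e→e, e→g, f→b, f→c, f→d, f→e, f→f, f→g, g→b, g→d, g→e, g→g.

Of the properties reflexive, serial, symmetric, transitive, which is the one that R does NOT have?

Reflexive: yes — every world is R-related to itself.
Serial: yes — every world has a successor (e.g. a R a).
Symmetric: no — a R b but not b R a.
Transitive: yes — every two-step R-path is closed by a direct edge.
Only symmetric fails.

symmetric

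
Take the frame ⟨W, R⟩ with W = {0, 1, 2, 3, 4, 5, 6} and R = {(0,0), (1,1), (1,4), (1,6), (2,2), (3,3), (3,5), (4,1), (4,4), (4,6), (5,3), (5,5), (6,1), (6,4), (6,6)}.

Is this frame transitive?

Yes

Transitive: yes — every two-step R-path is closed by a direct edge.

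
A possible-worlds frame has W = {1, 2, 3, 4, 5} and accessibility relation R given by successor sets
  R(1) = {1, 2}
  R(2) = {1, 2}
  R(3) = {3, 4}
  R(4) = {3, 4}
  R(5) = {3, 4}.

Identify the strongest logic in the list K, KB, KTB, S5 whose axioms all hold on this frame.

Symmetric (axiom B): no — 5 R 3 but not 3 R 5.
Reflexive (axiom T): no — 5 is not related to itself.
Euclidean (axiom 5): yes — any two successors of a common world are R-related.
So F validates K; KB would additionally require R to be symmetric. The strongest is K.

K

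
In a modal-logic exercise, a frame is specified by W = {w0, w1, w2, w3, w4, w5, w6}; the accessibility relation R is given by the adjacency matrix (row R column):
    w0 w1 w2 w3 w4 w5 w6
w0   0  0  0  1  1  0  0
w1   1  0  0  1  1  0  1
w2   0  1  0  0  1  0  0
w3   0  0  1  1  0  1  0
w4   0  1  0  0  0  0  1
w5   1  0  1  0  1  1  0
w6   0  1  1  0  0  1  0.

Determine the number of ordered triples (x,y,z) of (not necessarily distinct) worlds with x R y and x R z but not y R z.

39

Enumerating: (w0,w3,w4), (w0,w4,w3), (w0,w4,w4), (w1,w0,w0), (w1,w0,w6), (w1,w3,w0), (w1,w3,w4), (w1,w3,w6), (w1,w4,w0), (w1,w4,w3), (w1,w4,w4), (w1,w6,w0), … and 27 more.
Total: 39.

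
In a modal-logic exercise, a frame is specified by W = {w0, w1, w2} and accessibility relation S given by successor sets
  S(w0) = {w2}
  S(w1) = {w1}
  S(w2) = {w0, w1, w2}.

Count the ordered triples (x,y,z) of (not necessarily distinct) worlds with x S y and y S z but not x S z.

2

Enumerating: (w0,w2,w0), (w0,w2,w1).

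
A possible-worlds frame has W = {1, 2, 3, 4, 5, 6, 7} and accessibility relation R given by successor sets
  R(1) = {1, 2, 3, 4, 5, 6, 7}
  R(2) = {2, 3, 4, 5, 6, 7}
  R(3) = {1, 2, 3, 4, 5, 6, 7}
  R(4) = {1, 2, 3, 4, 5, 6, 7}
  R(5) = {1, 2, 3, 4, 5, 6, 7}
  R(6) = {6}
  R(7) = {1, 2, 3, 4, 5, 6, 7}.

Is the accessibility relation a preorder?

No

Reflexive: yes — every world is R-related to itself.
Transitive: no — 2 R 3 and 3 R 1, but not 2 R 1.
So R is not a preorder.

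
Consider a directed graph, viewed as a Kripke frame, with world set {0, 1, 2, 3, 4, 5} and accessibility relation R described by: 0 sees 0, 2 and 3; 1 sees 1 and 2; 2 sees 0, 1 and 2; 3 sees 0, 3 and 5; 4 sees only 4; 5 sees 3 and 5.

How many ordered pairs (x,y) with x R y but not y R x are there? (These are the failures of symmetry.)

R is symmetric; there are no such tuples.

0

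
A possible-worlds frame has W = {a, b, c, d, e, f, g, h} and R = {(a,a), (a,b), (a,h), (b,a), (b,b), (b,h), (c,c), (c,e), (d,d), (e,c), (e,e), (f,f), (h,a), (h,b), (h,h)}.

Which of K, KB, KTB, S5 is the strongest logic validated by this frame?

Symmetric (axiom B): yes — every pair in R has its reverse in R.
Reflexive (axiom T): no — g is not related to itself.
Euclidean (axiom 5): yes — any two successors of a common world are R-related.
So F validates K, KB; KTB would additionally require R to be reflexive. The strongest is KB.

KB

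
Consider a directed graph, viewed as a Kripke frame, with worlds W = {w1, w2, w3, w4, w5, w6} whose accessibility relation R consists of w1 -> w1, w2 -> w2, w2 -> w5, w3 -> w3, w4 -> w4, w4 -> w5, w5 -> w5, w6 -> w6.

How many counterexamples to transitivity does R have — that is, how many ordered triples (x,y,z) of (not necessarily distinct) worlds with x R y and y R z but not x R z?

0

R is transitive; there are no such tuples.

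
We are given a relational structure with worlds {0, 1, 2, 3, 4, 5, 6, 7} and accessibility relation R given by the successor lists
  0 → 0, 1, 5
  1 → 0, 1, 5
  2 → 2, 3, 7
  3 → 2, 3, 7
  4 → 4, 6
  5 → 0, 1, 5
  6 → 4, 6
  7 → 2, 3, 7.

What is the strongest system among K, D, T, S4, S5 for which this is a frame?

S5

Serial (axiom D): yes — every world has a successor (e.g. 0 R 0).
Reflexive (axiom T): yes — every world is R-related to itself.
Transitive (axiom 4): yes — every two-step R-path is closed by a direct edge.
Euclidean (axiom 5): yes — any two successors of a common world are R-related.
So F validates K, D, T, S4, S5. The strongest is S5.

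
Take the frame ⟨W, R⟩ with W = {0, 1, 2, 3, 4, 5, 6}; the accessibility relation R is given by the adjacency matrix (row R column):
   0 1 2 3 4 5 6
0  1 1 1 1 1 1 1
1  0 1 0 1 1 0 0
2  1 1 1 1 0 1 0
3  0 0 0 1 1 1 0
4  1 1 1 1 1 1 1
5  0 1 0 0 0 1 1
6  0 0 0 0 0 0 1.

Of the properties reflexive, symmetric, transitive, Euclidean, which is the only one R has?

reflexive

Reflexive: yes — every world is R-related to itself.
Symmetric: no — 0 R 1 but not 1 R 0.
Transitive: no — 1 R 3 and 3 R 5, but not 1 R 5.
Euclidean: no — 0 R 1 and 0 R 2, but not 1 R 2.
Only reflexive holds.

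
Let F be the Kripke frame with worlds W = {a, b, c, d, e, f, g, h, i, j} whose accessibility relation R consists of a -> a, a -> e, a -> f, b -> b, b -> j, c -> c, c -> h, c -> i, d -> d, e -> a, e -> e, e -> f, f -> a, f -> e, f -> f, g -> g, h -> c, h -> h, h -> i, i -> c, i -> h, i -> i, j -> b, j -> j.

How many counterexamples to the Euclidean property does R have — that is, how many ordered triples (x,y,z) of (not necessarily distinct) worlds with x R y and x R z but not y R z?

R is Euclidean; there are no such tuples.

0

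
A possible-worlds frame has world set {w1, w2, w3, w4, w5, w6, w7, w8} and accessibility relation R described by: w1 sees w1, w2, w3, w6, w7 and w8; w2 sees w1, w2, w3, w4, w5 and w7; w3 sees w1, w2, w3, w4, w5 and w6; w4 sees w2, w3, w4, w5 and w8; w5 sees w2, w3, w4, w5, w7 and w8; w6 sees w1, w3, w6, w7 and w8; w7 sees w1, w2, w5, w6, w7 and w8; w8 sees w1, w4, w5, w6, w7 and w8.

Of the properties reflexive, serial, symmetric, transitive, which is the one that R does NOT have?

transitive

Reflexive: yes — every world is R-related to itself.
Serial: yes — every world has a successor (e.g. w1 R w1).
Symmetric: yes — every pair in R has its reverse in R.
Transitive: no — w1 R w2 and w2 R w4, but not w1 R w4.
Only transitive fails.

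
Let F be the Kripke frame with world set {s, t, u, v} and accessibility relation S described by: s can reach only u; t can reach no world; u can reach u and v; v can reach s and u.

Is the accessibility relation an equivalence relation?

Reflexive: no — s is not related to itself.
Symmetric: no — s S u but not u S s.
Transitive: no — s S u and u S v, but not s S v.
So S is not an equivalence relation.

No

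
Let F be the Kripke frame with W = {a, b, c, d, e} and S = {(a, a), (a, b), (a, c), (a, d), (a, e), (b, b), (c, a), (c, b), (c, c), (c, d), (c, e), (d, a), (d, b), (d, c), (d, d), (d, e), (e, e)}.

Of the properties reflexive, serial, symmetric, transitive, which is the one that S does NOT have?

Reflexive: yes — every world is S-related to itself.
Serial: yes — every world has a successor (e.g. a S a).
Symmetric: no — a S b but not b S a.
Transitive: yes — every two-step S-path is closed by a direct edge.
Only symmetric fails.

symmetric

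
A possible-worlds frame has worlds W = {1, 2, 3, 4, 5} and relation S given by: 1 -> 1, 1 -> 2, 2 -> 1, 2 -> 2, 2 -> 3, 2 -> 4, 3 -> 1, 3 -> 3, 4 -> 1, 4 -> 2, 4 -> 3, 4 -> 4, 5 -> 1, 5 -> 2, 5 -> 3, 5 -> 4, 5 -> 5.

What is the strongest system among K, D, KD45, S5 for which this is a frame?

Serial (axiom D): yes — every world has a successor (e.g. 1 S 1).
Euclidean (axiom 5): no — 2 S 1 and 2 S 3, but not 1 S 3.
Transitive (axiom 4): no — 1 S 2 and 2 S 3, but not 1 S 3.
Reflexive (axiom T): yes — every world is S-related to itself.
So F validates K, D; KD45 would additionally require S to be Euclidean and transitive. The strongest is D.

D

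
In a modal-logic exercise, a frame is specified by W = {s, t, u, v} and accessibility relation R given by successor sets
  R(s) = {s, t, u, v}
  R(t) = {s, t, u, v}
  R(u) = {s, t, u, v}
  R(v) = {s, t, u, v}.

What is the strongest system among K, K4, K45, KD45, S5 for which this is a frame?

Transitive (axiom 4): yes — every two-step R-path is closed by a direct edge.
Euclidean (axiom 5): yes — any two successors of a common world are R-related.
Serial (axiom D): yes — every world has a successor (e.g. s R s).
Reflexive (axiom T): yes — every world is R-related to itself.
So F validates K, K4, K45, KD45, S5. The strongest is S5.

S5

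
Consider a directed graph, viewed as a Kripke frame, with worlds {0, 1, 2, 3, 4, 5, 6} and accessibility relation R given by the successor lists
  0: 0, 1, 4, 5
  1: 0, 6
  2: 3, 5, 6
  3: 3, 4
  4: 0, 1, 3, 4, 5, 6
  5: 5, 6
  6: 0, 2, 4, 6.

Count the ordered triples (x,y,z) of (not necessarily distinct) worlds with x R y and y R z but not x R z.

28

Enumerating: (0,1,6), (0,4,3), (0,4,6), (0,5,6), (1,0,1), (1,0,4), (1,0,5), (1,6,2), (1,6,4), (2,3,4), (2,6,0), (2,6,2), … and 16 more.
Total: 28.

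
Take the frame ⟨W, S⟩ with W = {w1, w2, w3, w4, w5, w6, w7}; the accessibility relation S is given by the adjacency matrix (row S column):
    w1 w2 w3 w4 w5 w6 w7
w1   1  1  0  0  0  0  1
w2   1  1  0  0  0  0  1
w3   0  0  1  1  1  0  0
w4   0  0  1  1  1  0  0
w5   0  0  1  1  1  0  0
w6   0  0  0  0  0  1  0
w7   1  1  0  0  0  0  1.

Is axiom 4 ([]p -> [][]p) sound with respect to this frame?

Yes

The schema 4 characterises exactly the transitive frames.
Transitive: yes — every two-step S-path is closed by a direct edge.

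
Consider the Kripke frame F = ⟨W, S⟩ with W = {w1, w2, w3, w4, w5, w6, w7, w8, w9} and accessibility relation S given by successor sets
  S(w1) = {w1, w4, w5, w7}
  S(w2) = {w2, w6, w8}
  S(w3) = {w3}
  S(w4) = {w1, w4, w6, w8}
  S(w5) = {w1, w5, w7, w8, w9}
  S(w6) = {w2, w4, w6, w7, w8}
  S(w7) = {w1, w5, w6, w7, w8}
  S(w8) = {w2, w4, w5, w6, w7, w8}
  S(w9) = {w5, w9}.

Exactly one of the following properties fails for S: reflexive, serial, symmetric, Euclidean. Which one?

Euclidean

Reflexive: yes — every world is S-related to itself.
Serial: yes — every world has a successor (e.g. w1 S w1).
Symmetric: yes — every pair in S has its reverse in S.
Euclidean: no — w1 S w4 and w1 S w5, but not w4 S w5.
Only Euclidean fails.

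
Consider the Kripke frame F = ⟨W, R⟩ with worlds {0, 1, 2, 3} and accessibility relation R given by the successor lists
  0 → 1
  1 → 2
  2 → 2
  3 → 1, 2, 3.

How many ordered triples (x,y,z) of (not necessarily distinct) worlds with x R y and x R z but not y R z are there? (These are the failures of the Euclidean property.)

Enumerating: (0,1,1), (3,1,1), (3,1,3), (3,2,1), (3,2,3).

5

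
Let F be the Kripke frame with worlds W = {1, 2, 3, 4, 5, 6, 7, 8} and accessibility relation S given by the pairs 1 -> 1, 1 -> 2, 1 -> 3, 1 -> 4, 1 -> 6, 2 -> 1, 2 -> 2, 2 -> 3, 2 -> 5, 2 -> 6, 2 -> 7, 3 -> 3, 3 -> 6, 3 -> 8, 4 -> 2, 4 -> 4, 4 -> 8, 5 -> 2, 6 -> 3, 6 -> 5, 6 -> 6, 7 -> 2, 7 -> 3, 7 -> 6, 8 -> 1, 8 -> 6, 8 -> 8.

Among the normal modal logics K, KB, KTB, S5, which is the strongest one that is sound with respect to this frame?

K

Symmetric (axiom B): no — 1 S 3 but not 3 S 1.
Reflexive (axiom T): no — 5 is not related to itself.
Euclidean (axiom 5): no — 1 S 2 and 1 S 4, but not 2 S 4.
So F validates K; KB would additionally require S to be symmetric. The strongest is K.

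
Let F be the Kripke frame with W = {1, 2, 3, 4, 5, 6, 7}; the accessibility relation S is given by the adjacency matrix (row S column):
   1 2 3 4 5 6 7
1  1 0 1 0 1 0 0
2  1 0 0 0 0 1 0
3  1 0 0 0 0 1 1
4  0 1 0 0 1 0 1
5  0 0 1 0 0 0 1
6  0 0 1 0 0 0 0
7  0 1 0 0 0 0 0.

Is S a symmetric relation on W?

No

Symmetric: no — 1 S 5 but not 5 S 1.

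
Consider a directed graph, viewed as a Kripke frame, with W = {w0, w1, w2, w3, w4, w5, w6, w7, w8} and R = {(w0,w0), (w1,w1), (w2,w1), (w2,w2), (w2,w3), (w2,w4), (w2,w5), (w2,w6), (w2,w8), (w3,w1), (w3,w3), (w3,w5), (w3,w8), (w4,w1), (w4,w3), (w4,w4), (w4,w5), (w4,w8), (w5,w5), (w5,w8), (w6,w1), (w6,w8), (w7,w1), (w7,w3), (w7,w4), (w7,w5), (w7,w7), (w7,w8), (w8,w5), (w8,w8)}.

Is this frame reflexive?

Reflexive: no — w6 is not related to itself.

No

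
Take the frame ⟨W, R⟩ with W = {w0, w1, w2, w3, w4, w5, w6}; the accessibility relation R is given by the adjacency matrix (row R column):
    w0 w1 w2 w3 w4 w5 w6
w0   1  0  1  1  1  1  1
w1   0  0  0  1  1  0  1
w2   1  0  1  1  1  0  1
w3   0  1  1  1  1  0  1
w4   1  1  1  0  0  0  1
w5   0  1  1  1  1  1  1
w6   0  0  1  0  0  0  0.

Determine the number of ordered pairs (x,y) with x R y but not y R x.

12

Enumerating: (w0,w3), (w0,w5), (w0,w6), (w1,w6), (w3,w4), (w3,w6), (w4,w6), (w5,w1), (w5,w2), (w5,w3), (w5,w4), (w5,w6).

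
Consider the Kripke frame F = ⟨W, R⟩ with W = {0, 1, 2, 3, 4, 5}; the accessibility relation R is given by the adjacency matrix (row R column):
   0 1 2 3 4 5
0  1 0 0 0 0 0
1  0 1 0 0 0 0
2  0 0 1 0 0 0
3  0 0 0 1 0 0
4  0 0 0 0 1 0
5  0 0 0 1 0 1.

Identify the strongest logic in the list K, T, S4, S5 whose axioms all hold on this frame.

Reflexive (axiom T): yes — every world is R-related to itself.
Transitive (axiom 4): yes — every two-step R-path is closed by a direct edge.
Euclidean (axiom 5): no — 5 R 3 and 5 R 5, but not 3 R 5.
So F validates K, T, S4; S5 would additionally require R to be Euclidean. The strongest is S4.

S4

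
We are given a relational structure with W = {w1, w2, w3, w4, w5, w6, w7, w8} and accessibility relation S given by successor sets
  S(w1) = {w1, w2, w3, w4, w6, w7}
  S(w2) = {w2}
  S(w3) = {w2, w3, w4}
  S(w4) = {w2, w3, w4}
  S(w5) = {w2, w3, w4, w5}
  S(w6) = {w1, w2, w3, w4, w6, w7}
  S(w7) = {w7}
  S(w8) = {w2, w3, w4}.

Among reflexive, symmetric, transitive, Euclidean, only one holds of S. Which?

transitive

Reflexive: no — w8 is not related to itself.
Symmetric: no — w1 S w2 but not w2 S w1.
Transitive: yes — every two-step S-path is closed by a direct edge.
Euclidean: no — w1 S w2 and w1 S w3, but not w2 S w3.
Only transitive holds.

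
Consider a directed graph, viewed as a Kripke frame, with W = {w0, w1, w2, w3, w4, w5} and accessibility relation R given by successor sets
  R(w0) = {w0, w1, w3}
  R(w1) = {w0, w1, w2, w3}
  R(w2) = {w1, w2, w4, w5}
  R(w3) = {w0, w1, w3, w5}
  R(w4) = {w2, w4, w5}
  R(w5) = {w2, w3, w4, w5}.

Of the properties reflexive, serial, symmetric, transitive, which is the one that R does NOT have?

Reflexive: yes — every world is R-related to itself.
Serial: yes — every world has a successor (e.g. w0 R w0).
Symmetric: yes — every pair in R has its reverse in R.
Transitive: no — w0 R w1 and w1 R w2, but not w0 R w2.
Only transitive fails.

transitive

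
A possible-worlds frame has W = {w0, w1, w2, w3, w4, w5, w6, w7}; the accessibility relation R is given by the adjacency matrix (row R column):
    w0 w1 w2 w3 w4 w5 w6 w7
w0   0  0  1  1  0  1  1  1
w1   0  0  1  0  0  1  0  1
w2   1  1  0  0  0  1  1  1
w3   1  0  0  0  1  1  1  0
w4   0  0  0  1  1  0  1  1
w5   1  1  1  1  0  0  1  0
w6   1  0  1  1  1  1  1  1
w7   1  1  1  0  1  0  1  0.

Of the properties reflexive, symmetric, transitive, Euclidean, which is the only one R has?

Reflexive: no — w0 is not related to itself.
Symmetric: yes — every pair in R has its reverse in R.
Transitive: no — w0 R w2 and w2 R w1, but not w0 R w1.
Euclidean: no — w0 R w2 and w0 R w3, but not w2 R w3.
Only symmetric holds.

symmetric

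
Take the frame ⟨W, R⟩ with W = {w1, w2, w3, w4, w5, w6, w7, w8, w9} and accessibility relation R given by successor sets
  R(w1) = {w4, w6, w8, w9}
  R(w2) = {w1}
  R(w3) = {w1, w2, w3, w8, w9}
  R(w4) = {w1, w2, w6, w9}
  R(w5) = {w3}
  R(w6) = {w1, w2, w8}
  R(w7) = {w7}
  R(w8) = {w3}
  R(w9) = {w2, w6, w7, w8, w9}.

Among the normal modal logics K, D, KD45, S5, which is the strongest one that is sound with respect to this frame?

Serial (axiom D): yes — every world has a successor (e.g. w1 R w4).
Euclidean (axiom 5): no — w1 R w4 and w1 R w8, but not w4 R w8.
Transitive (axiom 4): no — w1 R w4 and w4 R w2, but not w1 R w2.
Reflexive (axiom T): no — w1 is not related to itself.
So F validates K, D; KD45 would additionally require R to be Euclidean and transitive. The strongest is D.

D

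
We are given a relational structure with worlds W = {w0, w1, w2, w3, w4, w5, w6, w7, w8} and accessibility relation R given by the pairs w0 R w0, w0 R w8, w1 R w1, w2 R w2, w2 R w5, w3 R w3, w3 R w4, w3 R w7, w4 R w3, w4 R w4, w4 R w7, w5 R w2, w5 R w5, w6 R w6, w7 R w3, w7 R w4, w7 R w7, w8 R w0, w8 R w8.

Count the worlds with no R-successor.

0

R is serial; there are no such worlds.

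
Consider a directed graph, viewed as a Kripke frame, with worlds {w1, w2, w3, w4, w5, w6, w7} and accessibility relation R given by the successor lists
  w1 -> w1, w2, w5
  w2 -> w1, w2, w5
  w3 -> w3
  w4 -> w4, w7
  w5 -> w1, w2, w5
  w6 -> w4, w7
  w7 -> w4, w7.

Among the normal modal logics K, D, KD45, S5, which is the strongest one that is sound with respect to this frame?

KD45

Serial (axiom D): yes — every world has a successor (e.g. w1 R w1).
Euclidean (axiom 5): yes — any two successors of a common world are R-related.
Transitive (axiom 4): yes — every two-step R-path is closed by a direct edge.
Reflexive (axiom T): no — w6 is not related to itself.
So F validates K, D, KD45; S5 would additionally require R to be reflexive. The strongest is KD45.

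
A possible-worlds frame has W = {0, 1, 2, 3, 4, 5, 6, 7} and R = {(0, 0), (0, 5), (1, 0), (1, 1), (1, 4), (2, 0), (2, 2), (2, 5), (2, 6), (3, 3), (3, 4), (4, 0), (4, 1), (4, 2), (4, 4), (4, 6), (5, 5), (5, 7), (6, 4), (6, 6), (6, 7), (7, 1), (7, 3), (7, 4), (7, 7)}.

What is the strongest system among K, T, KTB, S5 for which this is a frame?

Reflexive (axiom T): yes — every world is R-related to itself.
Symmetric (axiom B): no — 0 R 5 but not 5 R 0.
Euclidean (axiom 5): no — 1 R 0 and 1 R 4, but not 0 R 4.
So F validates K, T; KTB would additionally require R to be symmetric. The strongest is T.

T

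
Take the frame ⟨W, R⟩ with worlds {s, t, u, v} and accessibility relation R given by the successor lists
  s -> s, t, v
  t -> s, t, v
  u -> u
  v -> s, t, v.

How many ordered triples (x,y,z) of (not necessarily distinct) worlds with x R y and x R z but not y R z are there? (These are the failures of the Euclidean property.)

0

R is Euclidean; there are no such tuples.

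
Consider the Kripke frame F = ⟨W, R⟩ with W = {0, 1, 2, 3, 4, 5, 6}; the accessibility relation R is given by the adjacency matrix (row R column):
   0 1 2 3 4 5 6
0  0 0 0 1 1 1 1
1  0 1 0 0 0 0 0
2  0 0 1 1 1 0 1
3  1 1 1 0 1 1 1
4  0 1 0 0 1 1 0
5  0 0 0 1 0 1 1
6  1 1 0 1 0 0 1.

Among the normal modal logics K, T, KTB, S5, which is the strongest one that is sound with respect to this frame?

Reflexive (axiom T): no — 0 is not related to itself.
Symmetric (axiom B): no — 0 R 4 but not 4 R 0.
Euclidean (axiom 5): no — 0 R 4 and 0 R 3, but not 4 R 3.
So F validates K; T would additionally require R to be reflexive. The strongest is K.

K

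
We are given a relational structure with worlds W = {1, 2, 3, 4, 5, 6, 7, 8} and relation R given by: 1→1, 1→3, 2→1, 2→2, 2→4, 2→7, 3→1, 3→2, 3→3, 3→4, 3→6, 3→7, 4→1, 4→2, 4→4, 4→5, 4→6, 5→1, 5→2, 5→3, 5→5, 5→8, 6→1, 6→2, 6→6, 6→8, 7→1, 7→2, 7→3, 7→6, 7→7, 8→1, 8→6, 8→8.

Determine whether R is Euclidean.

Euclidean: no — 2 R 1 and 2 R 4, but not 1 R 4.

No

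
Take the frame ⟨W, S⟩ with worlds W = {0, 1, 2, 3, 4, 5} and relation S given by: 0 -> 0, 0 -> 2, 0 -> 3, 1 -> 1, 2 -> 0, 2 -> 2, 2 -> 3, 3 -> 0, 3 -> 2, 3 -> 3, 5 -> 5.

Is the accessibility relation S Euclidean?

Yes

Euclidean: yes — any two successors of a common world are S-related.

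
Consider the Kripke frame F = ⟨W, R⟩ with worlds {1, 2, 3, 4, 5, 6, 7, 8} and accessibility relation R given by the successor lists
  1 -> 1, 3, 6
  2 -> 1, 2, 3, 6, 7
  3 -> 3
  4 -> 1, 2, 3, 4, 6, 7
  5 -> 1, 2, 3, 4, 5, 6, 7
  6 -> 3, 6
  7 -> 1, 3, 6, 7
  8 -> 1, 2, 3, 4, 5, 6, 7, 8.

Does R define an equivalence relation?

Reflexive: yes — every world is R-related to itself.
Symmetric: no — 1 R 3 but not 3 R 1.
Transitive: yes — every two-step R-path is closed by a direct edge.
So R is not an equivalence relation.

No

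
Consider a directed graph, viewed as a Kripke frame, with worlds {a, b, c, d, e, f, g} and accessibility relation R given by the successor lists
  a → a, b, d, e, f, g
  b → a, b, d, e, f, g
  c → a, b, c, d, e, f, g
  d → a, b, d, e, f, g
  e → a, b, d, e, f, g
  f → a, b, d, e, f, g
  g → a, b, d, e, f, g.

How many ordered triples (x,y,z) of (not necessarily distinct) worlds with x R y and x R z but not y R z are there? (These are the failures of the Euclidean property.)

Enumerating: (c,a,c), (c,b,c), (c,d,c), (c,e,c), (c,f,c), (c,g,c).

6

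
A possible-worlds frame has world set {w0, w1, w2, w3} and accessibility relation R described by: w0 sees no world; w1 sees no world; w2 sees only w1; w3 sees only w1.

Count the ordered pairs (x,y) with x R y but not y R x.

2

Enumerating: (w2,w1), (w3,w1).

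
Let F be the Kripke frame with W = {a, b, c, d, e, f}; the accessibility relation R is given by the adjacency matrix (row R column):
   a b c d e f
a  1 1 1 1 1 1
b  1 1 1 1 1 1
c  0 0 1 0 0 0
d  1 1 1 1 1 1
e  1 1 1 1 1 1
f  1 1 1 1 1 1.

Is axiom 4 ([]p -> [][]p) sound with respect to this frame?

Axiom 4 corresponds to the accessibility relation being transitive.
Transitive: yes — every two-step R-path is closed by a direct edge.

Yes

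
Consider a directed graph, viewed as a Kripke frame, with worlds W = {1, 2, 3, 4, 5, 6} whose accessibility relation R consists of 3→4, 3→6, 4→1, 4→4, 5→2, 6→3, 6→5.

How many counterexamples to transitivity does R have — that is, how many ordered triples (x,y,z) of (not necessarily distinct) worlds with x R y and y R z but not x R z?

Enumerating: (3,4,1), (3,6,3), (3,6,5), (6,3,4), (6,3,6), (6,5,2).

6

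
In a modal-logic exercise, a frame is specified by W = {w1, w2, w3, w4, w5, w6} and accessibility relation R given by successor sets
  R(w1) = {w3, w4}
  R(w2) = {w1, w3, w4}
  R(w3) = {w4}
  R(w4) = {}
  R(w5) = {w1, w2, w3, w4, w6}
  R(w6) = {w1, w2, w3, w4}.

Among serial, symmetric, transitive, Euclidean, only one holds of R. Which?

Serial: no — w4 has no R-successor.
Symmetric: no — w1 R w3 but not w3 R w1.
Transitive: yes — every two-step R-path is closed by a direct edge.
Euclidean: no — w1 R w4 and w1 R w3, but not w4 R w3.
Only transitive holds.

transitive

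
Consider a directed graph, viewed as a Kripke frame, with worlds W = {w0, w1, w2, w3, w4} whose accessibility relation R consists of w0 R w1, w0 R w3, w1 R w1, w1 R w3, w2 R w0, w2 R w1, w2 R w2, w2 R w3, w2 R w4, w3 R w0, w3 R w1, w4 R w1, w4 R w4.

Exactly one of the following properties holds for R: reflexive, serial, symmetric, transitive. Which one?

Reflexive: no — w0 is not related to itself.
Serial: yes — every world has a successor (e.g. w0 R w1).
Symmetric: no — w0 R w1 but not w1 R w0.
Transitive: no — w1 R w3 and w3 R w0, but not w1 R w0.
Only serial holds.

serial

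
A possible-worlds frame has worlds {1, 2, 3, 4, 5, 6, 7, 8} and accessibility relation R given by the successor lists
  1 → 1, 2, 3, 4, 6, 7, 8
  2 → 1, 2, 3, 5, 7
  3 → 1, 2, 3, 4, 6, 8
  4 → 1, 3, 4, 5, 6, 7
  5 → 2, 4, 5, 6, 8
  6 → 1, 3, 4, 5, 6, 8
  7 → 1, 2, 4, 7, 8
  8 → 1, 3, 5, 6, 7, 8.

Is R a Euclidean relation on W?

Euclidean: no — 1 R 2 and 1 R 4, but not 2 R 4.

No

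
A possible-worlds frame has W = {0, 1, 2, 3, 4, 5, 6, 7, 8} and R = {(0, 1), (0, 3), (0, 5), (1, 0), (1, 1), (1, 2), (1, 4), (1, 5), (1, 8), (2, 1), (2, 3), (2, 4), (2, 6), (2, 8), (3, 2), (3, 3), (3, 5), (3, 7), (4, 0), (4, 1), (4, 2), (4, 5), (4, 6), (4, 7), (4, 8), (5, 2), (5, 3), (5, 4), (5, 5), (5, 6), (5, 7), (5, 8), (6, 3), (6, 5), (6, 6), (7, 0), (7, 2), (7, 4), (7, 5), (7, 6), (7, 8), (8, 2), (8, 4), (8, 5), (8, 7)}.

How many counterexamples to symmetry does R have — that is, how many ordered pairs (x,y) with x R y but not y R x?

13

Enumerating: (0,3), (0,5), (1,5), (1,8), (2,6), (3,7), (4,0), (4,6), (5,2), (6,3), (7,0), (7,2), (7,6).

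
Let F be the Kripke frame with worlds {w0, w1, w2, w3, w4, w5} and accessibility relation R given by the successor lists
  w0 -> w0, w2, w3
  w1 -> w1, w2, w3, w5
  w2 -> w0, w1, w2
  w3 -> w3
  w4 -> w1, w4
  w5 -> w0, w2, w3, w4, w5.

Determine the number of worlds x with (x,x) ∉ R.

0

R is reflexive; there are no such worlds.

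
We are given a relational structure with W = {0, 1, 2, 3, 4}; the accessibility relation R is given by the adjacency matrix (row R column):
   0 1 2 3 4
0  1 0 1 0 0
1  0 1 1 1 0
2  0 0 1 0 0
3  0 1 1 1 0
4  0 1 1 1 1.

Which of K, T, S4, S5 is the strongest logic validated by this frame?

Reflexive (axiom T): yes — every world is R-related to itself.
Transitive (axiom 4): yes — every two-step R-path is closed by a direct edge.
Euclidean (axiom 5): no — 1 R 2 and 1 R 3, but not 2 R 3.
So F validates K, T, S4; S5 would additionally require R to be Euclidean. The strongest is S4.

S4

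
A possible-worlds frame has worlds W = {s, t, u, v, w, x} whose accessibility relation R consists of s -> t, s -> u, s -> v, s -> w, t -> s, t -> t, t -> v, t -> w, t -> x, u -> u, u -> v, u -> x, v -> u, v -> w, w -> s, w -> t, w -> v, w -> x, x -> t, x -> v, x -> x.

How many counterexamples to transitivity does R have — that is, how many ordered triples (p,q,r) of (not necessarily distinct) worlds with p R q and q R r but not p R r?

24

Enumerating: (s,t,s), (s,t,x), (s,u,x), (s,w,s), (s,w,x), (t,s,u), (t,v,u), (u,v,w), (u,x,t), (v,u,v), (v,u,x), (v,w,s), … and 12 more.
Total: 24.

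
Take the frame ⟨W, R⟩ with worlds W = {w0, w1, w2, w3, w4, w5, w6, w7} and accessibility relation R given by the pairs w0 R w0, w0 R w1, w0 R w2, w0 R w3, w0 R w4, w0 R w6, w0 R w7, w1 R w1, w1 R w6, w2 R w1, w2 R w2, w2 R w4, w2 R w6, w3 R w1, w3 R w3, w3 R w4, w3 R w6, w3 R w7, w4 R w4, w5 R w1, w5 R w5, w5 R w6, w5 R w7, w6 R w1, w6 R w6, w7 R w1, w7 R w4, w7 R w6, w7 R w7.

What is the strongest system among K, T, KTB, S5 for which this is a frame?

T

Reflexive (axiom T): yes — every world is R-related to itself.
Symmetric (axiom B): no — w0 R w1 but not w1 R w0.
Euclidean (axiom 5): no — w0 R w1 and w0 R w2, but not w1 R w2.
So F validates K, T; KTB would additionally require R to be symmetric. The strongest is T.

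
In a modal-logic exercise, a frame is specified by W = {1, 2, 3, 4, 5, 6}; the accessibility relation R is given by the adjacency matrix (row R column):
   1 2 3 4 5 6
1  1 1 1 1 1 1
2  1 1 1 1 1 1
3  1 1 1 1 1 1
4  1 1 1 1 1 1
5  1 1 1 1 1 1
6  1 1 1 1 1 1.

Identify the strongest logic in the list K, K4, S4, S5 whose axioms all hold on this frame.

S5

Transitive (axiom 4): yes — every two-step R-path is closed by a direct edge.
Reflexive (axiom T): yes — every world is R-related to itself.
Euclidean (axiom 5): yes — any two successors of a common world are R-related.
So F validates K, K4, S4, S5. The strongest is S5.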